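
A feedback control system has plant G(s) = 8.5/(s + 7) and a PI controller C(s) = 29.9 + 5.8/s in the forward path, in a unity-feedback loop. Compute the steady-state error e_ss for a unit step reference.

The open loop C(s)G(s) has a pole at the origin (type 1), so the static position error constant is infinite and e_ss = 1/(1+∞) = 0.

0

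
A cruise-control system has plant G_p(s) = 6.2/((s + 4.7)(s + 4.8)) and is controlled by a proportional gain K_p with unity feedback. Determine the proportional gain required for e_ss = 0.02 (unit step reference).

K_p = 178

The loop is type 0, so e_ss(step) = 1/(1 + K_pos) with K_pos = K_p·G_p(0).
G_p(0) = 0.2748. Require 1/(1 + K_p·0.2748) = 0.02, so 1 + 0.2748·K_p = 50.
K_p = (50 − 1)/0.2748 = 178.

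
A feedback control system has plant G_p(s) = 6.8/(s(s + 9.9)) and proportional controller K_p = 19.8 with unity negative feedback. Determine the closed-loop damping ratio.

ζ = 0.427

With unity feedback the closed-loop characteristic equation is s² + 9.9s + 19.8·6.8 = s² + 9.9s + 134.6 = 0.
So ω_n² = 134.6 ⇒ ω_n = 11.6 rad/s, and ζ = 9.9/(2ω_n) = 0.427.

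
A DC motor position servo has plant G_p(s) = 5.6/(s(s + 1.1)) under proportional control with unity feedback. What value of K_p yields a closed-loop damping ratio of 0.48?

Closed-loop characteristic equation: s² + 1.1s + K_p·5.6 = 0.
So ω_n = √(5.6K_p) and 2ζω_n = 1.1, giving ζ = 1.1/(2√(5.6K_p)).
Setting ζ = 0.48: √(5.6K_p) = 1.1/(2·0.48) = 1.146, so K_p = 1.313/5.6 = 0.234.

K_p = 0.234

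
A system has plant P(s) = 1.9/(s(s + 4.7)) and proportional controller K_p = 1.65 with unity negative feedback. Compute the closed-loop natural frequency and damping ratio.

1 + K_p·P(s) = 0 gives s² + 4.7s + 3.135 = 0.
So ω_n² = 3.135 ⇒ ω_n = 1.771 rad/s, and ζ = 4.7/(2ω_n) = 1.33.

ω_n = 1.77 rad/s, ζ = 1.33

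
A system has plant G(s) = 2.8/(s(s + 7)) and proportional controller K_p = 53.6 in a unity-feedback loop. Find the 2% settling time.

T_s ≈ 1.14 s

Closed-loop characteristic equation: s² + 7s + 150.1 = 0, so ω_n = 12.25 rad/s and ζ = 7/(2·12.25) = 0.2857.
2% settling time T_s ≈ 4/(ζω_n) = 4/3.5 = 1.14 s.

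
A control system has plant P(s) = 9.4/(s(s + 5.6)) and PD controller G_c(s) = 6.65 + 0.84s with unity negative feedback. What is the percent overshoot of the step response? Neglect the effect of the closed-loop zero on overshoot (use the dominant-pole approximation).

Forward path: (6.65 + 0.84s)·9.4/(s(s+5.6)). The closed-loop characteristic equation is s² + (5.6 + 9.4·0.84)s + 9.4·6.65 = 0.
That is s² + 13.5s + 62.51 = 0, so ω_n = 7.906 rad/s and ζ = 13.5/(2·7.906) = 0.8535.
%OS = 100·exp(−πζ/√(1−ζ²)) = 0.583%.

0.583%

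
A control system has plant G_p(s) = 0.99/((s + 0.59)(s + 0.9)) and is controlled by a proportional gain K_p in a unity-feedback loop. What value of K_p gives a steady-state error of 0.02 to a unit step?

K_p = 26.3

Steady-state error for a unit step on this type-0 loop is 1/(1 + K_p·G_p(0)).
G_p(0) = 1.864. Require 1/(1 + K_p·1.864) = 0.02, so 1 + 1.864·K_p = 50.
K_p = (50 − 1)/1.864 = 26.3.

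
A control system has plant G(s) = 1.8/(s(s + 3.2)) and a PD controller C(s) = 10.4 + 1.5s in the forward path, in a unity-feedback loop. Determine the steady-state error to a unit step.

0

The open loop C(s)G(s) has a pole at the origin (type 1), so the static position error constant is infinite and e_ss = 1/(1+∞) = 0.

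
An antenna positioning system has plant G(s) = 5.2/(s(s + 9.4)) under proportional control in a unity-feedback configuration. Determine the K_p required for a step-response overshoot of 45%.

From %OS = 100·exp(−πζ/√(1−ζ²)) = 45%, ζ = −ln(0.45)/√(π²+ln²(0.45)) = 0.2463.
Characteristic equation s² + 9.4s + 5.2K_p = 0 gives ζ = 9.4/(2√(5.2K_p)).
Setting ζ = 0.2463: √(5.2K_p) = 9.4/(2·0.2463) = 19.08, so K_p = 364/5.2 = 70.

K_p = 70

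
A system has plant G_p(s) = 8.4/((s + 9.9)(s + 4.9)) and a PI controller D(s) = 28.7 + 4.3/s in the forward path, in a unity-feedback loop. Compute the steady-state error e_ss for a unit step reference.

The open loop D(s)G_p(s) has a pole at the origin (type 1), so the static position error constant is infinite and e_ss = 1/(1+∞) = 0.

0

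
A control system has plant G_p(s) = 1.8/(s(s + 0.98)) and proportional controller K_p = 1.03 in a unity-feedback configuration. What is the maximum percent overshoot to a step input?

29.8%

The closed-loop denominator s² + 0.98s + 1.854 gives ω_n = √1.854 = 1.362 and ζ = 0.98/(2ω_n) = 0.3599.
%OS = 100·exp(−πζ/√(1−ζ²)) = 100·exp(−π·0.3599/√0.8705) = 29.8%.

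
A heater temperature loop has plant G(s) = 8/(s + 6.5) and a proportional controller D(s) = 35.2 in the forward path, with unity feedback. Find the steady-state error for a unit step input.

The loop is type 0. Static position error constant K_pos = D(0)·G(0) = 35.2·1.231 = 43.32.
Steady-state error to a unit step: e_ss = 1/(1+K_pos) = 1/44.32 = 0.0226.

0.0226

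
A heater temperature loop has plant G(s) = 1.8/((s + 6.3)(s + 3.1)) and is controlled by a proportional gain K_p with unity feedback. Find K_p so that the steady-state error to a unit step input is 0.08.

K_p = 125

The loop is type 0, so e_ss(step) = 1/(1 + K_pos) with K_pos = K_p·G(0).
G(0) = 0.09217. Require 1/(1 + K_p·0.09217) = 0.08, so 1 + 0.09217·K_p = 12.5.
K_p = (12.5 − 1)/0.09217 = 125.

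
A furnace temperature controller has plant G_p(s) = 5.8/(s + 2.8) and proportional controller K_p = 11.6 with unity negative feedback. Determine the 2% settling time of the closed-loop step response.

Closed-loop transfer function: T(s) = K_p·G_p(s)/(1 + K_p·G_p(s)) = 67.28/(s + 2.8 + 67.28) = 67.28/(s + 70.08).
Time constant τ = 1/70.08 = 0.01427 s, so the 2% settling time is about 4τ = 0.0571 s.

T_s ≈ 0.0571 s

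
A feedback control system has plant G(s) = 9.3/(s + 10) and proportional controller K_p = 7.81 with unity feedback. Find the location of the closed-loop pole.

Closed-loop transfer function: T(s) = K_p·G(s)/(1 + K_p·G(s)) = 72.63/(s + 10 + 72.63) = 72.63/(s + 82.63).
The closed-loop pole is at s = −82.63.

s = -82.63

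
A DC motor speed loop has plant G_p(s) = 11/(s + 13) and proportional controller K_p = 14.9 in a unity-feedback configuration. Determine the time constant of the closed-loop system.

Closed-loop transfer function: T(s) = K_p·G_p(s)/(1 + K_p·G_p(s)) = 163.9/(s + 13 + 163.9) = 163.9/(s + 176.9).
Time constant τ = 1/176.9 = 0.00565 s.

τ = 0.00565 s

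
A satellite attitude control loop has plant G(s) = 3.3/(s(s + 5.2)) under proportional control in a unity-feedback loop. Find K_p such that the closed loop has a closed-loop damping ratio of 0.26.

Closed-loop characteristic equation: s² + 5.2s + K_p·3.3 = 0.
So ω_n = √(3.3K_p) and 2ζω_n = 5.2, giving ζ = 5.2/(2√(3.3K_p)).
Setting ζ = 0.26: √(3.3K_p) = 5.2/(2·0.26) = 10, so K_p = 100/3.3 = 30.3.

K_p = 30.3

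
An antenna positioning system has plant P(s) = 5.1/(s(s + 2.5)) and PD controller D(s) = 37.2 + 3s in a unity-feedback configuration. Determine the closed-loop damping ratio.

Forward path: (37.2 + 3s)·5.1/(s(s+2.5)). The closed-loop characteristic equation is s² + (2.5 + 5.1·3)s + 5.1·37.2 = 0.
That is s² + 17.8s + 189.7 = 0, so ω_n = 13.77 rad/s and ζ = 17.8/(2·13.77) = 0.6462.

ζ = 0.646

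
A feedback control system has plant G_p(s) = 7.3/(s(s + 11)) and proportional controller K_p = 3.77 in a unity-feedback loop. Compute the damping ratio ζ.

ζ = 1.05

1 + K_p·G_p(s) = 0 gives s² + 11s + 27.52 = 0.
Matching s² + 2ζω_n s + ω_n²: ω_n = √27.52 = 5.246 rad/s and 2ζω_n = 11, so ζ = 11/(2·5.246) = 1.05.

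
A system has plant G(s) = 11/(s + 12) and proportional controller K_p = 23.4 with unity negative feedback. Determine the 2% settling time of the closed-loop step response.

Closed-loop transfer function: T(s) = K_p·G(s)/(1 + K_p·G(s)) = 257.4/(s + 12 + 257.4) = 257.4/(s + 269.4).
Time constant τ = 1/269.4 = 0.003712 s, so the 2% settling time is about 4τ = 0.0148 s.

T_s ≈ 0.0148 s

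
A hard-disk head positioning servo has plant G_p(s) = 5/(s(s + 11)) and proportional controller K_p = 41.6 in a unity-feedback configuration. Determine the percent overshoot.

The closed-loop denominator s² + 11s + 208 gives ω_n = √208 = 14.42 and ζ = 11/(2ω_n) = 0.3814.
%OS = 100·exp(−πζ/√(1−ζ²)) = 100·exp(−π·0.3814/√0.8546) = 27.4%.

27.4%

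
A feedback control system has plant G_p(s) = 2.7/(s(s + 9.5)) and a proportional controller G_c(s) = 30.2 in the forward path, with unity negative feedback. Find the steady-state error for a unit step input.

The open loop G_c(s)G_p(s) has a pole at the origin (type 1), so the static position error constant is infinite and e_ss = 1/(1+∞) = 0.

0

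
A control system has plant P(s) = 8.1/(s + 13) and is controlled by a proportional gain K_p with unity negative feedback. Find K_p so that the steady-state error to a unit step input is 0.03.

Steady-state error for a unit step on this type-0 loop is 1/(1 + K_p·P(0)).
P(0) = 0.6231. Require 1/(1 + K_p·0.6231) = 0.03, so 1 + 0.6231·K_p = 33.33.
K_p = (33.33 − 1)/0.6231 = 51.9.

K_p = 51.9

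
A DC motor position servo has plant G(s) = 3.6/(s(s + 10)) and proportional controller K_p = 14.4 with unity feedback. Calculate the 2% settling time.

From 1 + K_pG(s) = 0: s² + 10s + 51.84 = 0 ⇒ ω_n = 7.2, ζ = 0.6944.
2% settling time T_s ≈ 4/(ζω_n) = 4/5 = 0.8 s.

T_s ≈ 0.8 s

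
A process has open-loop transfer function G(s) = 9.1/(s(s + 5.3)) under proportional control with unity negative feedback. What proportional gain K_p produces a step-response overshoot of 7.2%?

From %OS = 100·exp(−πζ/√(1−ζ²)) = 7.2%, ζ = −ln(0.072)/√(π²+ln²(0.072)) = 0.6421.
Characteristic equation s² + 5.3s + 9.1K_p = 0 gives ζ = 5.3/(2√(9.1K_p)).
Setting ζ = 0.6421: √(9.1K_p) = 5.3/(2·0.6421) = 4.127, so K_p = 17.03/9.1 = 1.87.

K_p = 1.87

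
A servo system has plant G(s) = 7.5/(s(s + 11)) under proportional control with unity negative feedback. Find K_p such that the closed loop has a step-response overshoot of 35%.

From %OS = 100·exp(−πζ/√(1−ζ²)) = 35%, ζ = −ln(0.35)/√(π²+ln²(0.35)) = 0.3169.
Characteristic equation s² + 11s + 7.5K_p = 0 gives ζ = 11/(2√(7.5K_p)).
Setting ζ = 0.3169: √(7.5K_p) = 11/(2·0.3169) = 17.35, so K_p = 301.1/7.5 = 40.2.

K_p = 40.2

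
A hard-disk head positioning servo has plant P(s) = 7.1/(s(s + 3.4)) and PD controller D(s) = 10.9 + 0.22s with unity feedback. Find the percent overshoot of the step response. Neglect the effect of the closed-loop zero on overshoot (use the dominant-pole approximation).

Forward path: (10.9 + 0.22s)·7.1/(s(s+3.4)). The closed-loop characteristic equation is s² + (3.4 + 7.1·0.22)s + 7.1·10.9 = 0.
That is s² + 4.962s + 77.39 = 0, so ω_n = 8.797 rad/s and ζ = 4.962/(2·8.797) = 0.282.
%OS = 100·exp(−πζ/√(1−ζ²)) = 39.7%.

39.7%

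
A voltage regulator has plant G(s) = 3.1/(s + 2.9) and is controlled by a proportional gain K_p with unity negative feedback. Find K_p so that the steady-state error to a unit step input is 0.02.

K_p = 45.8

For a type-0 loop with proportional control, e_ss = 1/(1 + K_p·G(0)).
G(0) = 1.069. Require 1/(1 + K_p·1.069) = 0.02, so 1 + 1.069·K_p = 50.
K_p = (50 − 1)/1.069 = 45.8.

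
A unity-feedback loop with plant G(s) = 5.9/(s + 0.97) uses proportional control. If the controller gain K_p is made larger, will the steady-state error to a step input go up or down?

The position error constant K_pos = K_p·G(0) grows with K_p, and e_ss = 1/(1+K_pos) falls.

decrease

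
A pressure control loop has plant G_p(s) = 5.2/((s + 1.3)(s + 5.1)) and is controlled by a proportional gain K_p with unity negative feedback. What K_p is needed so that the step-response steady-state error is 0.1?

Steady-state error for a unit step on this type-0 loop is 1/(1 + K_p·G_p(0)).
G_p(0) = 0.7843. Require 1/(1 + K_p·0.7843) = 0.1, so 1 + 0.7843·K_p = 10.
K_p = (10 − 1)/0.7843 = 11.5.

K_p = 11.5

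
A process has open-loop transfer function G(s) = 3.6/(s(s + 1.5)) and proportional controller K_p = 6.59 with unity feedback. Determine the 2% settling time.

The closed-loop denominator s² + 1.5s + 23.72 gives ω_n = √23.72 = 4.871 and ζ = 1.5/(2ω_n) = 0.154.
2% settling time T_s ≈ 4/(ζω_n) = 4/0.75 = 5.33 s.

T_s ≈ 5.33 s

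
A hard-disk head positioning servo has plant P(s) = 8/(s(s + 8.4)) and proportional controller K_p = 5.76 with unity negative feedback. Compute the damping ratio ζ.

With unity feedback the closed-loop characteristic equation is s² + 8.4s + 5.76·8 = s² + 8.4s + 46.08 = 0.
So ω_n² = 46.08 ⇒ ω_n = 6.788 rad/s, and ζ = 8.4/(2ω_n) = 0.619.

ζ = 0.619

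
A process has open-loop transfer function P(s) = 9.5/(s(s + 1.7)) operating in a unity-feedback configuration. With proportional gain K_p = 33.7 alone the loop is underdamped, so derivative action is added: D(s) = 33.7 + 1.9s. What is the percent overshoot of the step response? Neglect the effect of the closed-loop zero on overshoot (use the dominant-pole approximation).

Forward path: (33.7 + 1.9s)·9.5/(s(s+1.7)). The closed-loop characteristic equation is s² + (1.7 + 9.5·1.9)s + 9.5·33.7 = 0.
That is s² + 19.75s + 320.2 = 0, so ω_n = 17.89 rad/s and ζ = 19.75/(2·17.89) = 0.5519.
%OS = 100·exp(−πζ/√(1−ζ²)) = 12.5%.

12.5%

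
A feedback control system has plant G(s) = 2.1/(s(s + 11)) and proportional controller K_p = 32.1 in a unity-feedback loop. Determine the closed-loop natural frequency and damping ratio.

1 + K_p·G(s) = 0 gives s² + 11s + 67.41 = 0.
So ω_n² = 67.41 ⇒ ω_n = 8.21 rad/s, and ζ = 11/(2ω_n) = 0.67.

ω_n = 8.21 rad/s, ζ = 0.67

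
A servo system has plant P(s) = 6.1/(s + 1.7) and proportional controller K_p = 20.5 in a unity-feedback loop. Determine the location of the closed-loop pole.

Closed-loop transfer function: T(s) = K_p·P(s)/(1 + K_p·P(s)) = 125/(s + 1.7 + 125) = 125/(s + 126.8).
The closed-loop pole is at s = −126.8.

s = -126.8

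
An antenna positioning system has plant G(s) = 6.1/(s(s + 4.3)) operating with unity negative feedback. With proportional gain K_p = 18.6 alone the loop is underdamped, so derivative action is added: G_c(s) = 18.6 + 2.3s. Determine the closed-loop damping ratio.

ζ = 0.86

Forward path: (18.6 + 2.3s)·6.1/(s(s+4.3)). The closed-loop characteristic equation is s² + (4.3 + 6.1·2.3)s + 6.1·18.6 = 0.
That is s² + 18.33s + 113.5 = 0, so ω_n = 10.65 rad/s and ζ = 18.33/(2·10.65) = 0.8604.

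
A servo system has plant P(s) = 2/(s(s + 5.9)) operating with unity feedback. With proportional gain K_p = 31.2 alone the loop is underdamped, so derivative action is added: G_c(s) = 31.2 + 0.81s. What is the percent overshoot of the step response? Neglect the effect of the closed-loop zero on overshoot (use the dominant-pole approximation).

18.3%

Forward path: (31.2 + 0.81s)·2/(s(s+5.9)). The closed-loop characteristic equation is s² + (5.9 + 2·0.81)s + 2·31.2 = 0.
That is s² + 7.52s + 62.4 = 0, so ω_n = 7.899 rad/s and ζ = 7.52/(2·7.899) = 0.476.
%OS = 100·exp(−πζ/√(1−ζ²)) = 18.3%.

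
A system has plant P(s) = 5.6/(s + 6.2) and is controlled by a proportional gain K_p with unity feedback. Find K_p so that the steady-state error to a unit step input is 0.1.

K_p = 9.96

Steady-state error for a unit step on this type-0 loop is 1/(1 + K_p·P(0)).
P(0) = 0.9032. Require 1/(1 + K_p·0.9032) = 0.1, so 1 + 0.9032·K_p = 10.
K_p = (10 − 1)/0.9032 = 9.96.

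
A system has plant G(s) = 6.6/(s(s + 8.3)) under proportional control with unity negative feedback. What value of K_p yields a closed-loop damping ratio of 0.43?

Closed-loop characteristic equation: s² + 8.3s + K_p·6.6 = 0.
So ω_n = √(6.6K_p) and 2ζω_n = 8.3, giving ζ = 8.3/(2√(6.6K_p)).
Setting ζ = 0.43: √(6.6K_p) = 8.3/(2·0.43) = 9.651, so K_p = 93.14/6.6 = 14.1.

K_p = 14.1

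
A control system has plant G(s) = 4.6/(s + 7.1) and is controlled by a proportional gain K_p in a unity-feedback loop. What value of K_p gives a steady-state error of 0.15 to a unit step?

K_p = 8.75

The loop is type 0, so e_ss(step) = 1/(1 + K_pos) with K_pos = K_p·G(0).
G(0) = 0.6479. Require 1/(1 + K_p·0.6479) = 0.15, so 1 + 0.6479·K_p = 6.667.
K_p = (6.667 − 1)/0.6479 = 8.75.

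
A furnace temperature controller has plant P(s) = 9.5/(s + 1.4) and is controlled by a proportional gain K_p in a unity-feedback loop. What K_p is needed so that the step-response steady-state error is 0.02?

K_p = 7.22

For a type-0 loop with proportional control, e_ss = 1/(1 + K_p·P(0)).
P(0) = 6.786. Require 1/(1 + K_p·6.786) = 0.02, so 1 + 6.786·K_p = 50.
K_p = (50 − 1)/6.786 = 7.22.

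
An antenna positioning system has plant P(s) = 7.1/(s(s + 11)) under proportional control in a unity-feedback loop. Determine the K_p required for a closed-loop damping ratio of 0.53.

Closed-loop characteristic equation: s² + 11s + K_p·7.1 = 0.
So ω_n = √(7.1K_p) and 2ζω_n = 11, giving ζ = 11/(2√(7.1K_p)).
Setting ζ = 0.53: √(7.1K_p) = 11/(2·0.53) = 10.38, so K_p = 107.7/7.1 = 15.2.

K_p = 15.2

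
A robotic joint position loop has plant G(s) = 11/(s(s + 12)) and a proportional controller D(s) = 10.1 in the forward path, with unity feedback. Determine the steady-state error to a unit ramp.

0.108

The loop has one pole at the origin (type 1). Velocity error constant K_v = lim_{s→0} s·D(s)G(s) = 10.1·11/12 = 9.258.
Steady-state error to a unit ramp: e_ss = 1/K_v = 0.108.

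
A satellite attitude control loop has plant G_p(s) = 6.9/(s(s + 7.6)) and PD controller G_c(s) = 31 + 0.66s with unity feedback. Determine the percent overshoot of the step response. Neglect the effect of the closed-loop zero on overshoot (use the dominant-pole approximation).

Forward path: (31 + 0.66s)·6.9/(s(s+7.6)). The closed-loop characteristic equation is s² + (7.6 + 6.9·0.66)s + 6.9·31 = 0.
That is s² + 12.15s + 213.9 = 0, so ω_n = 14.63 rad/s and ζ = 12.15/(2·14.63) = 0.4155.
%OS = 100·exp(−πζ/√(1−ζ²)) = 23.8%.

23.8%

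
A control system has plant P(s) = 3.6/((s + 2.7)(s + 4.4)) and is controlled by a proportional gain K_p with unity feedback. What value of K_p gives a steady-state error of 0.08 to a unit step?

K_p = 38

For a type-0 loop with proportional control, e_ss = 1/(1 + K_p·P(0)).
P(0) = 0.303. Require 1/(1 + K_p·0.303) = 0.08, so 1 + 0.303·K_p = 12.5.
K_p = (12.5 − 1)/0.303 = 38.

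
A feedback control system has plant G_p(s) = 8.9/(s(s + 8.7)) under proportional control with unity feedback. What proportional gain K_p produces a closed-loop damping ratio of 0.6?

K_p = 5.91

Closed-loop characteristic equation: s² + 8.7s + K_p·8.9 = 0.
So ω_n = √(8.9K_p) and 2ζω_n = 8.7, giving ζ = 8.7/(2√(8.9K_p)).
Setting ζ = 0.6: √(8.9K_p) = 8.7/(2·0.6) = 7.25, so K_p = 52.56/8.9 = 5.91.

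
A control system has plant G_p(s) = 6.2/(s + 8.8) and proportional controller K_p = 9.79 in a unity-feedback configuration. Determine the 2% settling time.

Closed-loop transfer function: T(s) = K_p·G_p(s)/(1 + K_p·G_p(s)) = 60.7/(s + 8.8 + 60.7) = 60.7/(s + 69.5).
Time constant τ = 1/69.5 = 0.01439 s, so the 2% settling time is about 4τ = 0.0576 s.

T_s ≈ 0.0576 s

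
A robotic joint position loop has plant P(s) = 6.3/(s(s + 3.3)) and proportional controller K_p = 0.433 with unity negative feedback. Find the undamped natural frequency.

ω_n = 1.65 rad/s

1 + K_p·P(s) = 0 gives s² + 3.3s + 2.728 = 0.
So ω_n² = 2.728 ⇒ ω_n = 1.652 rad/s, and ζ = 3.3/(2ω_n) = 0.999.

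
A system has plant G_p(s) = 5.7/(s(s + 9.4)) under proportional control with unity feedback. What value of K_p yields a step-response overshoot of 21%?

From %OS = 100·exp(−πζ/√(1−ζ²)) = 21%, ζ = −ln(0.21)/√(π²+ln²(0.21)) = 0.4449.
Characteristic equation s² + 9.4s + 5.7K_p = 0 gives ζ = 9.4/(2√(5.7K_p)).
Setting ζ = 0.4449: √(5.7K_p) = 9.4/(2·0.4449) = 10.56, so K_p = 111.6/5.7 = 19.6.

K_p = 19.6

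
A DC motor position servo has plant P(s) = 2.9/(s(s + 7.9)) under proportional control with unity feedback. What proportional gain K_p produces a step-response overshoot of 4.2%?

K_p = 10.7

From %OS = 100·exp(−πζ/√(1−ζ²)) = 4.2%, ζ = −ln(0.042)/√(π²+ln²(0.042)) = 0.7103.
Characteristic equation s² + 7.9s + 2.9K_p = 0 gives ζ = 7.9/(2√(2.9K_p)).
Setting ζ = 0.7103: √(2.9K_p) = 7.9/(2·0.7103) = 5.561, so K_p = 30.93/2.9 = 10.7.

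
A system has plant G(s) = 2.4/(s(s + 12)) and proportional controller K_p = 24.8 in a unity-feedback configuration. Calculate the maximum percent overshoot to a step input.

The closed-loop denominator s² + 12s + 59.52 gives ω_n = √59.52 = 7.715 and ζ = 12/(2ω_n) = 0.7777.
%OS = 100·exp(−πζ/√(1−ζ²)) = 100·exp(−π·0.7777/√0.3952) = 2.05%.

2.05%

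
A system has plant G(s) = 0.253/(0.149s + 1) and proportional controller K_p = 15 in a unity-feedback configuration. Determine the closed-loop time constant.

Closed loop: T(s) = K_p·G/(1+K_p·G) = 3.795/(0.149s + 1 + 3.795), with pole at s = −(1 + 3.795)/0.149 = −32.18.
Closed-loop time constant τ = 1/32.18 = 0.0311 s.

τ = 0.0311 s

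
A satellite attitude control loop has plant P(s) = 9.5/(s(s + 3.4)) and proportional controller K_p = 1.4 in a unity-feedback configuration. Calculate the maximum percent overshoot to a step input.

19.1%

Closed-loop characteristic equation: s² + 3.4s + 13.3 = 0, so ω_n = 3.647 rad/s and ζ = 3.4/(2·3.647) = 0.4661.
%OS = 100·exp(−πζ/√(1−ζ²)) = 100·exp(−π·0.4661/√0.7827) = 19.1%.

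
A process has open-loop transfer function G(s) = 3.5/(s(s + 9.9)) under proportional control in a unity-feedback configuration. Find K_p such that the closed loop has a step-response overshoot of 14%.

K_p = 24.9

From %OS = 100·exp(−πζ/√(1−ζ²)) = 14%, ζ = −ln(0.14)/√(π²+ln²(0.14)) = 0.5305.
Characteristic equation s² + 9.9s + 3.5K_p = 0 gives ζ = 9.9/(2√(3.5K_p)).
Setting ζ = 0.5305: √(3.5K_p) = 9.9/(2·0.5305) = 9.331, so K_p = 87.06/3.5 = 24.9.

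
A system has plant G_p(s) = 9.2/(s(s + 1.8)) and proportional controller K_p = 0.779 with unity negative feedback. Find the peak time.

The closed-loop denominator s² + 1.8s + 7.167 gives ω_n = √7.167 = 2.677 and ζ = 1.8/(2ω_n) = 0.3362.
Damped frequency ω_d = ω_n√(1−ζ²) = 2.521 rad/s, so peak time T_p = π/ω_d = 1.25 s.

T_p = 1.25 s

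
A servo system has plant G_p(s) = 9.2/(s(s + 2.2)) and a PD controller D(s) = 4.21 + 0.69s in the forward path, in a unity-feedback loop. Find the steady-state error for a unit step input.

0

The open loop D(s)G_p(s) has a pole at the origin (type 1), so the static position error constant is infinite and e_ss = 1/(1+∞) = 0.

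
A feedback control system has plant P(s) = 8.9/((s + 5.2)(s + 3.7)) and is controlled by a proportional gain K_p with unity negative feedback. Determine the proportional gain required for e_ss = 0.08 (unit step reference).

The loop is type 0, so e_ss(step) = 1/(1 + K_pos) with K_pos = K_p·P(0).
P(0) = 0.4626. Require 1/(1 + K_p·0.4626) = 0.08, so 1 + 0.4626·K_p = 12.5.
K_p = (12.5 − 1)/0.4626 = 24.9.

K_p = 24.9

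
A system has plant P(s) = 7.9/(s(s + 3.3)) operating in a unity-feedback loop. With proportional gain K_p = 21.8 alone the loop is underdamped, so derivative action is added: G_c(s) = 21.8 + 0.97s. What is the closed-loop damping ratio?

Forward path: (21.8 + 0.97s)·7.9/(s(s+3.3)). The closed-loop characteristic equation is s² + (3.3 + 7.9·0.97)s + 7.9·21.8 = 0.
That is s² + 10.96s + 172.2 = 0, so ω_n = 13.12 rad/s and ζ = 10.96/(2·13.12) = 0.4177.

ζ = 0.418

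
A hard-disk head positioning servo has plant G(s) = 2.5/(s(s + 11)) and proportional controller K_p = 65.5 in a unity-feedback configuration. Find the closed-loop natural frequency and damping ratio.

ω_n = 12.8 rad/s, ζ = 0.43

The closed-loop denominator is s(s+11) + 65.5·2.5 = s² + 11s + 163.8.
Matching s² + 2ζω_n s + ω_n²: ω_n = √163.8 = 12.8 rad/s and 2ζω_n = 11, so ζ = 11/(2·12.8) = 0.43.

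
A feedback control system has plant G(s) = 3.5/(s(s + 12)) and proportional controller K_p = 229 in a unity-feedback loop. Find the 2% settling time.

The closed-loop denominator s² + 12s + 801.5 gives ω_n = √801.5 = 28.31 and ζ = 12/(2ω_n) = 0.2119.
2% settling time T_s ≈ 4/(ζω_n) = 4/6 = 0.667 s.

T_s ≈ 0.667 s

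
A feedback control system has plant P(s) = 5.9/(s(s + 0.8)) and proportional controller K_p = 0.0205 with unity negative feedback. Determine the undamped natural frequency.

The closed-loop denominator is s(s+0.8) + 0.0205·5.9 = s² + 0.8s + 0.121.
Matching s² + 2ζω_n s + ω_n²: ω_n = √0.121 = 0.3478 rad/s and 2ζω_n = 0.8, so ζ = 0.8/(2·0.3478) = 1.15.

ω_n = 0.348 rad/s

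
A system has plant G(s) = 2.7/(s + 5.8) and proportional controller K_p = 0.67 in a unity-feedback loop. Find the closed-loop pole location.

Closed-loop transfer function: T(s) = K_p·G(s)/(1 + K_p·G(s)) = 1.809/(s + 5.8 + 1.809) = 1.809/(s + 7.609).
The closed-loop pole is at s = −7.609.

s = -7.609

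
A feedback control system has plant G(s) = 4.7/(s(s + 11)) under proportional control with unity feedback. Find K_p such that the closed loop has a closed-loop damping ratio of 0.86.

K_p = 8.7

Closed-loop characteristic equation: s² + 11s + K_p·4.7 = 0.
So ω_n = √(4.7K_p) and 2ζω_n = 11, giving ζ = 11/(2√(4.7K_p)).
Setting ζ = 0.86: √(4.7K_p) = 11/(2·0.86) = 6.395, so K_p = 40.9/4.7 = 8.7.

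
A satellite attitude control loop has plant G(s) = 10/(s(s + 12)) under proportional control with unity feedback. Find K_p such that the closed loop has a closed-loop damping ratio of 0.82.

K_p = 5.35

Closed-loop characteristic equation: s² + 12s + K_p·10 = 0.
So ω_n = √(10K_p) and 2ζω_n = 12, giving ζ = 12/(2√(10K_p)).
Setting ζ = 0.82: √(10K_p) = 12/(2·0.82) = 7.317, so K_p = 53.54/10 = 5.35.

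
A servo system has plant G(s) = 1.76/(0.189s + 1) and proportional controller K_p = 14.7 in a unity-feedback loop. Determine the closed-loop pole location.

Closed loop: T(s) = K_p·G/(1+K_p·G) = 25.87/(0.189s + 1 + 25.87), with pole at s = −(1 + 25.87)/0.189 = −142.2.

s = -142.2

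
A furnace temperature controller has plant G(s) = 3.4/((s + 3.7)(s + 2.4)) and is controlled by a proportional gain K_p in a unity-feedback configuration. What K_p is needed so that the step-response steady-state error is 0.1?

For a type-0 loop with proportional control, e_ss = 1/(1 + K_p·G(0)).
G(0) = 0.3829. Require 1/(1 + K_p·0.3829) = 0.1, so 1 + 0.3829·K_p = 10.
K_p = (10 − 1)/0.3829 = 23.5.

K_p = 23.5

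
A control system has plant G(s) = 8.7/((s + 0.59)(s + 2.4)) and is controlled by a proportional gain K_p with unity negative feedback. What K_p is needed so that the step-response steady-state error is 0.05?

The loop is type 0, so e_ss(step) = 1/(1 + K_pos) with K_pos = K_p·G(0).
G(0) = 6.144. Require 1/(1 + K_p·6.144) = 0.05, so 1 + 6.144·K_p = 20.
K_p = (20 − 1)/6.144 = 3.09.

K_p = 3.09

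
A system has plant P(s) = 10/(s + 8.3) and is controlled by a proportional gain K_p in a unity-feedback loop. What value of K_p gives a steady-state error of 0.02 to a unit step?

For a type-0 loop with proportional control, e_ss = 1/(1 + K_p·P(0)).
P(0) = 1.205. Require 1/(1 + K_p·1.205) = 0.02, so 1 + 1.205·K_p = 50.
K_p = (50 − 1)/1.205 = 40.7.

K_p = 40.7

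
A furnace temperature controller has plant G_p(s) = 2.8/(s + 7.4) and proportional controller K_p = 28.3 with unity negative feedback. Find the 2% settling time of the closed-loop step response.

T_s ≈ 0.0462 s

Closed-loop transfer function: T(s) = K_p·G_p(s)/(1 + K_p·G_p(s)) = 79.24/(s + 7.4 + 79.24) = 79.24/(s + 86.64).
Time constant τ = 1/86.64 = 0.01154 s, so the 2% settling time is about 4τ = 0.0462 s.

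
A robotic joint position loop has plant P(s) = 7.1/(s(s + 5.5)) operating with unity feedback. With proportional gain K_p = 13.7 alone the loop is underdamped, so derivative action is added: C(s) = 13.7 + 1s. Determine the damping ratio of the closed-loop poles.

ζ = 0.639

Forward path: (13.7 + 1s)·7.1/(s(s+5.5)). The closed-loop characteristic equation is s² + (5.5 + 7.1·1)s + 7.1·13.7 = 0.
That is s² + 12.6s + 97.27 = 0, so ω_n = 9.863 rad/s and ζ = 12.6/(2·9.863) = 0.6388.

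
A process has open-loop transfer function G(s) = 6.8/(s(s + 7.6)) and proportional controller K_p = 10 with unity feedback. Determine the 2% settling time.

T_s ≈ 1.05 s

From 1 + K_pG(s) = 0: s² + 7.6s + 68 = 0 ⇒ ω_n = 8.246, ζ = 0.4608.
2% settling time T_s ≈ 4/(ζω_n) = 4/3.8 = 1.05 s.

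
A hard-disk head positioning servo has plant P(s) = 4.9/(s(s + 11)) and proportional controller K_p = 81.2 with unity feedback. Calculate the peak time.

T_p = 0.164 s

Closed-loop characteristic equation: s² + 11s + 397.9 = 0, so ω_n = 19.95 rad/s and ζ = 11/(2·19.95) = 0.2757.
Damped frequency ω_d = ω_n√(1−ζ²) = 19.17 rad/s, so peak time T_p = π/ω_d = 0.164 s.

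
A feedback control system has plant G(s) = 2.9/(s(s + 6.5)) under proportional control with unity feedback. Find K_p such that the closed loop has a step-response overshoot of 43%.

K_p = 54.1

From %OS = 100·exp(−πζ/√(1−ζ²)) = 43%, ζ = −ln(0.43)/√(π²+ln²(0.43)) = 0.2594.
Characteristic equation s² + 6.5s + 2.9K_p = 0 gives ζ = 6.5/(2√(2.9K_p)).
Setting ζ = 0.2594: √(2.9K_p) = 6.5/(2·0.2594) = 12.53, so K_p = 156.9/2.9 = 54.1.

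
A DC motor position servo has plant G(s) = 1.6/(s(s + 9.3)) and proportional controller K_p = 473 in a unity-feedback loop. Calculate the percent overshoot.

58.3%

Closed-loop characteristic equation: s² + 9.3s + 756.8 = 0, so ω_n = 27.51 rad/s and ζ = 9.3/(2·27.51) = 0.169.
%OS = 100·exp(−πζ/√(1−ζ²)) = 100·exp(−π·0.169/√0.9714) = 58.3%.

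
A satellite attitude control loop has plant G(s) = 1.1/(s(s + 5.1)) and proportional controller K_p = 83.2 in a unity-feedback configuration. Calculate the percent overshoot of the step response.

41.9%

The closed-loop denominator s² + 5.1s + 91.52 gives ω_n = √91.52 = 9.567 and ζ = 5.1/(2ω_n) = 0.2666.
%OS = 100·exp(−πζ/√(1−ζ²)) = 100·exp(−π·0.2666/√0.9289) = 41.9%.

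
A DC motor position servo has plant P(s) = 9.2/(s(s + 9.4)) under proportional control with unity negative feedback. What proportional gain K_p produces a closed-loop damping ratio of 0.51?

K_p = 9.23

Closed-loop characteristic equation: s² + 9.4s + K_p·9.2 = 0.
So ω_n = √(9.2K_p) and 2ζω_n = 9.4, giving ζ = 9.4/(2√(9.2K_p)).
Setting ζ = 0.51: √(9.2K_p) = 9.4/(2·0.51) = 9.216, so K_p = 84.93/9.2 = 9.23.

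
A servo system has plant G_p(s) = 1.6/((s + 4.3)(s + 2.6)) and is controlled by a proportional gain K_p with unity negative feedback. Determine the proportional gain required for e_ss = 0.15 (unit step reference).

K_p = 39.6

For a type-0 loop with proportional control, e_ss = 1/(1 + K_p·G_p(0)).
G_p(0) = 0.1431. Require 1/(1 + K_p·0.1431) = 0.15, so 1 + 0.1431·K_p = 6.667.
K_p = (6.667 − 1)/0.1431 = 39.6.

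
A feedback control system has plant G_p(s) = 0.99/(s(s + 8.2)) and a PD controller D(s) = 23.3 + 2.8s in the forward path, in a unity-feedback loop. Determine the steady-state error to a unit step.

0

The open loop D(s)G_p(s) has a pole at the origin (type 1), so the static position error constant is infinite and e_ss = 1/(1+∞) = 0.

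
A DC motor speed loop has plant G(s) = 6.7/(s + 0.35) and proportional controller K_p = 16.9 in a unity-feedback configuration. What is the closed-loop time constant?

τ = 0.0088 s

Closed-loop transfer function: T(s) = K_p·G(s)/(1 + K_p·G(s)) = 113.2/(s + 0.35 + 113.2) = 113.2/(s + 113.6).
Time constant τ = 1/113.6 = 0.0088 s.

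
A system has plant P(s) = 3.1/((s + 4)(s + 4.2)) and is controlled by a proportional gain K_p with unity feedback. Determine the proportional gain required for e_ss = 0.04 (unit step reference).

K_p = 130

The loop is type 0, so e_ss(step) = 1/(1 + K_pos) with K_pos = K_p·P(0).
P(0) = 0.1845. Require 1/(1 + K_p·0.1845) = 0.04, so 1 + 0.1845·K_p = 25.
K_p = (25 − 1)/0.1845 = 130.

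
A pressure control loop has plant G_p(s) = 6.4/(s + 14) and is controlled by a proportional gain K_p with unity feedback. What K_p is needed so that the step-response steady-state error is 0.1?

K_p = 19.7

Steady-state error for a unit step on this type-0 loop is 1/(1 + K_p·G_p(0)).
G_p(0) = 0.4571. Require 1/(1 + K_p·0.4571) = 0.1, so 1 + 0.4571·K_p = 10.
K_p = (10 − 1)/0.4571 = 19.7.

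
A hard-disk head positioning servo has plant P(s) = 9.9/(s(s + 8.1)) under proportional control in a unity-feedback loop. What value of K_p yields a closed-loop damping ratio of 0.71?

K_p = 3.29

Closed-loop characteristic equation: s² + 8.1s + K_p·9.9 = 0.
So ω_n = √(9.9K_p) and 2ζω_n = 8.1, giving ζ = 8.1/(2√(9.9K_p)).
Setting ζ = 0.71: √(9.9K_p) = 8.1/(2·0.71) = 5.704, so K_p = 32.54/9.9 = 3.29.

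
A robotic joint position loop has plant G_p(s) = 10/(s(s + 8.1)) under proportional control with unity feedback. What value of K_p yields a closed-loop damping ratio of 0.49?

Closed-loop characteristic equation: s² + 8.1s + K_p·10 = 0.
So ω_n = √(10K_p) and 2ζω_n = 8.1, giving ζ = 8.1/(2√(10K_p)).
Setting ζ = 0.49: √(10K_p) = 8.1/(2·0.49) = 8.265, so K_p = 68.32/10 = 6.83.

K_p = 6.83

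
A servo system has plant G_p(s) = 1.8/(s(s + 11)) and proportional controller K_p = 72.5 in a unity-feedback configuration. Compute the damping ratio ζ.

ζ = 0.481

The closed-loop denominator is s(s+11) + 72.5·1.8 = s² + 11s + 130.5.
Matching s² + 2ζω_n s + ω_n²: ω_n = √130.5 = 11.42 rad/s and 2ζω_n = 11, so ζ = 11/(2·11.42) = 0.481.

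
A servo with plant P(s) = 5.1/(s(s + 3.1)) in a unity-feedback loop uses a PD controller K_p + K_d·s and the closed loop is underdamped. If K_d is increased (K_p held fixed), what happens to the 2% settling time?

Characteristic equation s² + (3.1 + 5.1K_d)s + 5.1K_p = 0: raising K_d increases ζω_n = (3.1+5.1K_d)/2 while the loop stays underdamped, so T_s ≈ 4/(ζω_n) decreases.

decrease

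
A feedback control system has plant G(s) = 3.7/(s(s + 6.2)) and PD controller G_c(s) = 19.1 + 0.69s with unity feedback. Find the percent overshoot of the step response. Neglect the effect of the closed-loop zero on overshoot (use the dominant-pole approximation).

Forward path: (19.1 + 0.69s)·3.7/(s(s+6.2)). The closed-loop characteristic equation is s² + (6.2 + 3.7·0.69)s + 3.7·19.1 = 0.
That is s² + 8.753s + 70.67 = 0, so ω_n = 8.407 rad/s and ζ = 8.753/(2·8.407) = 0.5206.
%OS = 100·exp(−πζ/√(1−ζ²)) = 14.7%.

14.7%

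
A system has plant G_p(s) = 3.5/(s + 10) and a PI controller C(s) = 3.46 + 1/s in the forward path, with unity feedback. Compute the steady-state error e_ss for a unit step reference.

0

The open loop C(s)G_p(s) has a pole at the origin (type 1), so the static position error constant is infinite and e_ss = 1/(1+∞) = 0.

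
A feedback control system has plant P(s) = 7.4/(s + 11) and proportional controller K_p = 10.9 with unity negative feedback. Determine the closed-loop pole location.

Closed-loop transfer function: T(s) = K_p·P(s)/(1 + K_p·P(s)) = 80.66/(s + 11 + 80.66) = 80.66/(s + 91.66).
The closed-loop pole is at s = −91.66.

s = -91.66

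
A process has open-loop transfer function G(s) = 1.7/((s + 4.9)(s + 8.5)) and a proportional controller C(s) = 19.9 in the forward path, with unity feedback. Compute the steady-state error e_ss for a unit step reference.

The loop is type 0. Static position error constant K_pos = C(0)·G(0) = 19.9·0.04082 = 0.8122.
Steady-state error to a unit step: e_ss = 1/(1+K_pos) = 1/1.812 = 0.552.

0.552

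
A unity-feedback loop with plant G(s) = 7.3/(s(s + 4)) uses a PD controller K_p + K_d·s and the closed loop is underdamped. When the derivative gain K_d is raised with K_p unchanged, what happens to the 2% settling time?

decrease

Characteristic equation s² + (4 + 7.3K_d)s + 7.3K_p = 0: raising K_d increases ζω_n = (4+7.3K_d)/2 while the loop stays underdamped, so T_s ≈ 4/(ζω_n) decreases.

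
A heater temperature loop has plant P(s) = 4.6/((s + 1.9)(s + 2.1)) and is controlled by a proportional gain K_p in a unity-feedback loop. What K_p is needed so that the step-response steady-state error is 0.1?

The loop is type 0, so e_ss(step) = 1/(1 + K_pos) with K_pos = K_p·P(0).
P(0) = 1.153. Require 1/(1 + K_p·1.153) = 0.1, so 1 + 1.153·K_p = 10.
K_p = (10 − 1)/1.153 = 7.81.

K_p = 7.81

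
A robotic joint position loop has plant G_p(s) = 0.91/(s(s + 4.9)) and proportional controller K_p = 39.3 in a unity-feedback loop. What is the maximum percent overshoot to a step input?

From 1 + K_pG_p(s) = 0: s² + 4.9s + 35.76 = 0 ⇒ ω_n = 5.98, ζ = 0.4097.
%OS = 100·exp(−πζ/√(1−ζ²)) = 100·exp(−π·0.4097/√0.8322) = 24.4%.

24.4%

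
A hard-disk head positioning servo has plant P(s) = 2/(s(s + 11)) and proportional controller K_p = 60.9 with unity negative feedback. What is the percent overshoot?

16.4%

The closed-loop denominator s² + 11s + 121.8 gives ω_n = √121.8 = 11.04 and ζ = 11/(2ω_n) = 0.4984.
%OS = 100·exp(−πζ/√(1−ζ²)) = 100·exp(−π·0.4984/√0.7516) = 16.4%.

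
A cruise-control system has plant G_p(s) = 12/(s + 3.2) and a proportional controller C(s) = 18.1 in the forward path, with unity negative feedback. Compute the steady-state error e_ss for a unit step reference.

0.0145

The loop is type 0. Static position error constant K_pos = C(0)·G_p(0) = 18.1·3.75 = 67.88.
Steady-state error to a unit step: e_ss = 1/(1+K_pos) = 1/68.88 = 0.0145.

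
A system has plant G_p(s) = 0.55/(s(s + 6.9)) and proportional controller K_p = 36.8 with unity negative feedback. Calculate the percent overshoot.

Closed-loop characteristic equation: s² + 6.9s + 20.24 = 0, so ω_n = 4.499 rad/s and ζ = 6.9/(2·4.499) = 0.7669.
%OS = 100·exp(−πζ/√(1−ζ²)) = 100·exp(−π·0.7669/√0.4119) = 2.34%.

2.34%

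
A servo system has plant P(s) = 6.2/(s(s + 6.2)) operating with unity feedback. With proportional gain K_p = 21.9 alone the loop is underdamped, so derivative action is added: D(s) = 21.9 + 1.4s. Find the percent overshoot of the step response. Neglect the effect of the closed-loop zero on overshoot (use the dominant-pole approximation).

Forward path: (21.9 + 1.4s)·6.2/(s(s+6.2)). The closed-loop characteristic equation is s² + (6.2 + 6.2·1.4)s + 6.2·21.9 = 0.
That is s² + 14.88s + 135.8 = 0, so ω_n = 11.65 rad/s and ζ = 14.88/(2·11.65) = 0.6385.
%OS = 100·exp(−πζ/√(1−ζ²)) = 7.38%.

7.38%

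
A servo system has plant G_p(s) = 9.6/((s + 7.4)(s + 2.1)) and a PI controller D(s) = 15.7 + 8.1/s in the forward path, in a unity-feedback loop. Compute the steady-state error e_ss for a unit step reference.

The open loop D(s)G_p(s) has a pole at the origin (type 1), so the static position error constant is infinite and e_ss = 1/(1+∞) = 0.

0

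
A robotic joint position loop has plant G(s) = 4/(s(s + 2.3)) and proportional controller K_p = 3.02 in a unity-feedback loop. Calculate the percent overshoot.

33.2%

From 1 + K_pG(s) = 0: s² + 2.3s + 12.08 = 0 ⇒ ω_n = 3.476, ζ = 0.3309.
%OS = 100·exp(−πζ/√(1−ζ²)) = 100·exp(−π·0.3309/√0.8905) = 33.2%.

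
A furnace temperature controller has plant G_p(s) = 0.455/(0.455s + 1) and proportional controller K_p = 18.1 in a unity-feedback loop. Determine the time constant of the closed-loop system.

τ = 0.0493 s

Closed loop: T(s) = K_p·G_p/(1+K_p·G_p) = 8.236/(0.455s + 1 + 8.236), with pole at s = −(1 + 8.236)/0.455 = −20.3.
Closed-loop time constant τ = 1/20.3 = 0.0493 s.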